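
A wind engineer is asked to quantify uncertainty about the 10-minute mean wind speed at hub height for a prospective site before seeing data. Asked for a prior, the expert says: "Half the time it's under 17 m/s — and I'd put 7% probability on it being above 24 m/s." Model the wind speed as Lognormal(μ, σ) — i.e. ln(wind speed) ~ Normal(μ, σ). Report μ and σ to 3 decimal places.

μ ≈ 2.833, σ ≈ 0.234

If T ~ Lognormal(μ,σ) then ln T ~ Normal(μ,σ), so the p-quantile of ln T is μ + z_p·σ.
ln(17) = 2.833 and ln(24) = 3.178; z_{0.5} = 0, z_{0.93} = 1.476.
σ = (3.178 − 2.833)/(1.476 − (0)) = 0.234.
μ = 2.833 − (0)·0.234 = 2.833.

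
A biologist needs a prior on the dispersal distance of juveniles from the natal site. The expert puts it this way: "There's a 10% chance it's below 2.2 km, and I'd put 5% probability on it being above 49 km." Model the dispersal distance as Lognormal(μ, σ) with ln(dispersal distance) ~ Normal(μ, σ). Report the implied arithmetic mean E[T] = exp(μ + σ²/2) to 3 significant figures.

If T ~ Lognormal(μ,σ) then ln T ~ Normal(μ,σ), so the p-quantile of ln T is μ + z_p·σ.
ln(2.2) = 0.7885 and ln(49) = 3.892; z_{0.1} = -1.282, z_{0.95} = 1.645.
σ = (3.892 − 0.7885)/(1.645 − (-1.282)) = 1.060.
μ = 0.7885 − (-1.282)·1.060 = 2.148.
E[T] = exp(μ + σ²/2) = exp(2.148 + 0.5623) = 15 km.

E[T] ≈ 15 km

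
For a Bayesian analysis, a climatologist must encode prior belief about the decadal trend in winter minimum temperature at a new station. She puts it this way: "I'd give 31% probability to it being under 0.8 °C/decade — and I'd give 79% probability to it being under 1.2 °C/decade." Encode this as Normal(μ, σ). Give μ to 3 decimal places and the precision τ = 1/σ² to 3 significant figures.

μ = 0.952, τ = 10.6

The p-quantile of Normal(μ,σ) is μ + z_p·σ, with z_{0.31} = -0.4959 and z_{0.79} = 0.8064.
Eliminate σ: μ = (z₂·x₁ − z₁·x₂)/(z₂ − z₁) = (0.8064·0.8 − (-0.4959)·1.2)/1.302 = 0.952.
Then σ = (x₂ − x₁)/(z₂ − z₁) = (1.2 − 0.8)/1.302 = 0.307.
Precision τ = 1/σ² = 1/0.3072² = 10.6.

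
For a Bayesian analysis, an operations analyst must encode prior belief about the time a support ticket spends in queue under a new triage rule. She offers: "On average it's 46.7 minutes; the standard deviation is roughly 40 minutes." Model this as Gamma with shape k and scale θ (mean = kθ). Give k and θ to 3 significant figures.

For Gamma(k, scale θ): mean = kθ, variance = kθ², so CV = 1/√k.
CV = SD/mean = 40/46.7 = 0.8565, hence k = 1/CV² = 1.36.
Then θ = mean/k = 46.7/1.36 = 34.3.

k ≈ 1.36, θ ≈ 34.3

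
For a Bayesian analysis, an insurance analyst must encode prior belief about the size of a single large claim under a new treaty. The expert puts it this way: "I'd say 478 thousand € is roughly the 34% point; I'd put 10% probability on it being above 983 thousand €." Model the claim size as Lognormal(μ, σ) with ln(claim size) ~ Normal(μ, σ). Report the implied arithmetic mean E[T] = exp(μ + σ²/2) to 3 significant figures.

E[T] ≈ 624 thousand €

If T ~ Lognormal(μ,σ) then ln T ~ Normal(μ,σ), so the p-quantile of ln T is μ + z_p·σ.
ln(478) = 6.17 and ln(983) = 6.891; z_{0.34} = -0.4125, z_{0.9} = 1.282.
σ = (6.891 − 6.17)/(1.282 − (-0.4125)) = 0.426.
μ = 6.17 − (-0.4125)·0.426 = 6.345.
E[T] = exp(μ + σ²/2) = exp(6.345 + 0.0906) = 624 thousand €.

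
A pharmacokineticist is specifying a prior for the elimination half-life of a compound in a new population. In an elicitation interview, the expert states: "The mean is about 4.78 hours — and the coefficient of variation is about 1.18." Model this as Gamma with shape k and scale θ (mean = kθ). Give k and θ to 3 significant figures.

For Gamma(k, scale θ): mean = kθ, variance = kθ², so CV = 1/√k.
CV = 1.18, hence k = 1/CV² = 0.718.
Then θ = mean/k = 4.78/0.718 = 6.66.

k ≈ 0.718, θ ≈ 6.66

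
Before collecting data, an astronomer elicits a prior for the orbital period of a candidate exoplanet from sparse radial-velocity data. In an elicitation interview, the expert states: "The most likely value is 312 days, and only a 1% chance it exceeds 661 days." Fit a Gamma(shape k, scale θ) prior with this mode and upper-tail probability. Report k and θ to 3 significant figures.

k ≈ 9.62, θ ≈ 36.2

Gamma(k,θ) with k>1 has mode (k−1)θ, so θ = 312/(k−1).
Need P(X < 661) = 0.99 with θ tied to k this way. Start at k = 2, θ = 312: P(X<661) ≈ 0.625.
Too low — raise k to concentrate. Iterating converges to k ≈ 9.62.
Then θ = 312/(9.62−1) ≈ 36.2.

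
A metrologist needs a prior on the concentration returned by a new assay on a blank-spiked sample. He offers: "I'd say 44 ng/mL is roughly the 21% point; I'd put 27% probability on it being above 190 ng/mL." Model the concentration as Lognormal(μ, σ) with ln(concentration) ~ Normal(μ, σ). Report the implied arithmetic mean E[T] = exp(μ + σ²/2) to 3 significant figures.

E[T] ≈ 172 ng/mL

If T ~ Lognormal(μ,σ) then ln T ~ Normal(μ,σ), so the p-quantile of ln T is μ + z_p·σ.
ln(44) = 3.784 and ln(190) = 5.247; z_{0.21} = -0.8064, z_{0.73} = 0.6128.
σ = (5.247 − 3.784)/(0.6128 − (-0.8064)) = 1.031.
μ = 3.784 − (-0.8064)·1.031 = 4.615.
E[T] = exp(μ + σ²/2) = exp(4.615 + 0.5312) = 172 ng/mL.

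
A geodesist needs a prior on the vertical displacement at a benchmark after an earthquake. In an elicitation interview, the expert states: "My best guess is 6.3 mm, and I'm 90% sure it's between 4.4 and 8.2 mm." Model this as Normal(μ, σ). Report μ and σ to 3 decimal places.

μ = 6.300, σ = 1.155

A symmetric 90% interval runs μ ± z·σ with z = 1.645.
Half-width = 1.9, so σ = 1.9/1.645 = 1.155.
μ is the stated best guess, 6.300.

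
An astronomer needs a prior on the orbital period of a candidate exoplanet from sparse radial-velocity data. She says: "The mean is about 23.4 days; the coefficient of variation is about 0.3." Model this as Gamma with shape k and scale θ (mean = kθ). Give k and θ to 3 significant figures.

k ≈ 11.1, θ ≈ 2.11

For Gamma(k, scale θ): mean = kθ, variance = kθ², so CV = 1/√k.
CV = 0.3, hence k = 1/CV² = 11.1.
Then θ = mean/k = 23.4/11.1 = 2.11.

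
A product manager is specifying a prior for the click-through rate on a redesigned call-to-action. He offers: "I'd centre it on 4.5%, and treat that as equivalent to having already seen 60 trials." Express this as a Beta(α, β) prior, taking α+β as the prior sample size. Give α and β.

α = 2.7, β = 57.3

Under the effective-sample-size interpretation, Beta(α, β) has prior mean α/(α+β) and prior sample size α+β.
So α+β = 60 and α/(α+β) = 0.045, giving α = 0.045·60 = 2.7 and β = 60 − 2.7 = 57.3.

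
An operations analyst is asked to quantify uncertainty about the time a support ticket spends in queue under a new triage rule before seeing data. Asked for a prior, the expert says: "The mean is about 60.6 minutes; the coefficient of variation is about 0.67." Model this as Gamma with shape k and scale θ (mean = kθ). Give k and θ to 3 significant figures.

For Gamma(k, scale θ): mean = kθ, variance = kθ², so CV = 1/√k.
CV = 0.67, hence k = 1/CV² = 2.23.
Then θ = mean/k = 60.6/2.23 = 27.2.

k ≈ 2.23, θ ≈ 27.2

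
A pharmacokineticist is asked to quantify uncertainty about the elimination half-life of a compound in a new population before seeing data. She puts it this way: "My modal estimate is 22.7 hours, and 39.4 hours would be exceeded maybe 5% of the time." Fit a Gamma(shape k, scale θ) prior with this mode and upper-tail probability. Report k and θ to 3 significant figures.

Gamma(k,θ) with k>1 has mode (k−1)θ, so θ = 22.7/(k−1).
Need P(X < 39.4) = 0.95 with θ tied to k this way. Start at k = 2, θ = 22.7: P(X<39.4) ≈ 0.518.
Too low — raise k to concentrate. Iterating converges to k ≈ 10.2.
Then θ = 22.7/(10.2−1) ≈ 2.47.

k ≈ 10.2, θ ≈ 2.47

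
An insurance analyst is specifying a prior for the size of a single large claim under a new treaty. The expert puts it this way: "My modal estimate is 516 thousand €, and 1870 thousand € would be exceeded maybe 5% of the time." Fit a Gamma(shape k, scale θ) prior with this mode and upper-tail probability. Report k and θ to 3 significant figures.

k ≈ 2.55, θ ≈ 333

Gamma(k,θ) with k>1 has mode (k−1)θ, so θ = 516/(k−1).
Need P(X < 1870) = 0.95 with θ tied to k this way. Start at k = 2, θ = 516: P(X<1870) ≈ 0.877.
Too low — raise k to concentrate. Iterating converges to k ≈ 2.55.
Then θ = 516/(2.55−1) ≈ 333.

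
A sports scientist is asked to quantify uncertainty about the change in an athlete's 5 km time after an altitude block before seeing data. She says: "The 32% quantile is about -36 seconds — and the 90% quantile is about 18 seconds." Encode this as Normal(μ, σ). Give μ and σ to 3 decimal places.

The p-quantile of Normal(μ,σ) is μ + z_p·σ, with z_{0.32} = -0.4677 and z_{0.9} = 1.282.
Eliminate σ: μ = (z₂·x₁ − z₁·x₂)/(z₂ − z₁) = (1.282·-36 − (-0.4677)·18)/1.749 = -21.562.
Then σ = (x₂ − x₁)/(z₂ − z₁) = (18 − -36)/1.749 = 30.870.

μ = -21.562, σ = 30.870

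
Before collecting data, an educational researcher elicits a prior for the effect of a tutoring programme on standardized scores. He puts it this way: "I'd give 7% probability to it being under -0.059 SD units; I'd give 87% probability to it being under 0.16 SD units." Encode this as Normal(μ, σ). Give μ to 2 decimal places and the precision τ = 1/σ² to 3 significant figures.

For Normal(μ,σ), the p-quantile is μ + z_p·σ. Here z_{0.07} = -1.476, z_{0.87} = 1.126.
So -0.059 = μ − 1.476σ and 0.16 = μ + 1.126σ.
Subtracting: σ = (0.16 − -0.059)/(1.126 − (-1.476)) = 0.08.
Then μ = -0.059 − (-1.476)·0.08 = 0.07.
Precision τ = 1/σ² = 1/0.08416² = 141.

μ = 0.07, τ = 141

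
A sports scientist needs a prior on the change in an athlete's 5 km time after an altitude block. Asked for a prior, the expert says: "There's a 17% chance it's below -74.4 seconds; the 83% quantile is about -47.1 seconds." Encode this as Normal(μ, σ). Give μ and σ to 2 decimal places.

For Normal(μ,σ), the p-quantile is μ + z_p·σ. Here z_{0.17} = -0.9542, z_{0.83} = 0.9542.
So -74.4 = μ − 0.9542σ and -47.1 = μ + 0.9542σ.
Subtracting: σ = (-47.1 − -74.4)/(0.9542 − (-0.9542)) = 14.31.
Then μ = -74.4 − (-0.9542)·14.31 = -60.75.

μ = -60.75, σ = 14.31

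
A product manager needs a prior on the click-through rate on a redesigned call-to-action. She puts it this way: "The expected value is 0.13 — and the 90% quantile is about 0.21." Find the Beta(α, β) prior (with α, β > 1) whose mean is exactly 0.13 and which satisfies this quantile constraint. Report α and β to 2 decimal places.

α ≈ 4.08, β ≈ 27.31

With mean 0.13 fixed, write α = 0.13s, β = 0.87s where s = α+β.
Need P(θ < 0.21) = 0.9 under Beta(0.13s, 0.87s). Normal approximation: (q−m)/√(m(1−m)/s) ≈ z_{0.9} = 1.28, so s ≈ 0.13·0.87·(1.28)²/(0.21−0.13)² = 29.0.
At s = 29.0: P(θ<0.21) ≈ 0.893. Adjusting to match 0.9 gives s ≈ 31.39.
So α = 0.13·31.39 ≈ 4.08, β = 0.87·31.39 ≈ 27.31.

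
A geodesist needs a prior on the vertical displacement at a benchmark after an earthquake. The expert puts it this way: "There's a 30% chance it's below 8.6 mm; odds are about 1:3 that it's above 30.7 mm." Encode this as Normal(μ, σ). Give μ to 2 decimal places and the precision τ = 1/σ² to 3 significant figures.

μ = 18.27, τ = 0.00294

For Normal(μ,σ), the p-quantile is μ + z_p·σ. Here z_{0.3} = -0.5244, z_{0.75} = 0.6745.
So 8.6 = μ − 0.5244σ and 30.7 = μ + 0.6745σ.
Subtracting: σ = (30.7 − 8.6)/(0.6745 − (-0.5244)) = 18.43.
Then μ = 8.6 − (-0.5244)·18.43 = 18.27.
Precision τ = 1/σ² = 1/18.43² = 0.00294.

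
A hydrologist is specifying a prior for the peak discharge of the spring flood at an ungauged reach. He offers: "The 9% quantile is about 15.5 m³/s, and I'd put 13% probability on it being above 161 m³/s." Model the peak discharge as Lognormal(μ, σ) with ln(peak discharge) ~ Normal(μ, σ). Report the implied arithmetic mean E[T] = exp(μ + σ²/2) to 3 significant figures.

If T ~ Lognormal(μ,σ) then ln T ~ Normal(μ,σ), so the p-quantile of ln T is μ + z_p·σ.
ln(15.5) = 2.741 and ln(161) = 5.081; z_{0.09} = -1.341, z_{0.87} = 1.126.
σ = (5.081 − 2.741)/(1.126 − (-1.341)) = 0.949.
μ = 2.741 − (-1.341)·0.949 = 4.013.
E[T] = exp(μ + σ²/2) = exp(4.013 + 0.4500) = 86.7 m³/s.

E[T] ≈ 86.7 m³/s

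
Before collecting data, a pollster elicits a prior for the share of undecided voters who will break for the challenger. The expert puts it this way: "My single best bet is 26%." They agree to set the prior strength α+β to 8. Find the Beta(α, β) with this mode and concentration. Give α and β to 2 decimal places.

For α,β > 1 the Beta mode is (α−1)/(α+β−2). With α+β = 8, the mode is (α−1)/6.
Set (α−1)/6 = 0.26 → α = 1 + 0.26·6 = 2.56.
β = 8 − α = 5.44.

α = 2.56, β = 5.44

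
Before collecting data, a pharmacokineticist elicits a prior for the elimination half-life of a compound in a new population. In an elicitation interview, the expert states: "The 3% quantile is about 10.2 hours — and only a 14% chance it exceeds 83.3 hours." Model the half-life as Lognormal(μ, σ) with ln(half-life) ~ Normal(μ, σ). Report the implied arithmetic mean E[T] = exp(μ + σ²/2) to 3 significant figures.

If T ~ Lognormal(μ,σ) then ln T ~ Normal(μ,σ), so the p-quantile of ln T is μ + z_p·σ.
ln(10.2) = 2.322 and ln(83.3) = 4.422; z_{0.03} = -1.881, z_{0.86} = 1.08.
σ = (4.422 − 2.322)/(1.08 − (-1.881)) = 0.709.
μ = 2.322 − (-1.881)·0.709 = 3.656.
E[T] = exp(μ + σ²/2) = exp(3.656 + 0.2515) = 49.8 hours.

E[T] ≈ 49.8 hours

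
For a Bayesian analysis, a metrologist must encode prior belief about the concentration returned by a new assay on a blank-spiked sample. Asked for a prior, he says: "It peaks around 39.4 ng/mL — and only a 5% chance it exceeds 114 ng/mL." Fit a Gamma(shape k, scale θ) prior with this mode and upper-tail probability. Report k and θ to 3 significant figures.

k ≈ 3.36, θ ≈ 16.7

Gamma(k,θ) with k>1 has mode (k−1)θ, so θ = 39.4/(k−1).
Need P(X < 114) = 0.95 with θ tied to k this way. Start at k = 2, θ = 39.4: P(X<114) ≈ 0.784.
Too low — raise k to concentrate. Iterating converges to k ≈ 3.36.
Then θ = 39.4/(3.36−1) ≈ 16.7.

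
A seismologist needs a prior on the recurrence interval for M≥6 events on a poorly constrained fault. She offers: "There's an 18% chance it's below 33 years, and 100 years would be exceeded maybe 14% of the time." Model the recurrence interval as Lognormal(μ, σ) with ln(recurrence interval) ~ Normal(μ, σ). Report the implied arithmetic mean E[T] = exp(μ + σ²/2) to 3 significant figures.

If T ~ Lognormal(μ,σ) then ln T ~ Normal(μ,σ), so the p-quantile of ln T is μ + z_p·σ.
ln(33) = 3.497 and ln(100) = 4.605; z_{0.18} = -0.9154, z_{0.86} = 1.08.
σ = (4.605 − 3.497)/(1.08 − (-0.9154)) = 0.556.
μ = 3.497 − (-0.9154)·0.556 = 4.005.
E[T] = exp(μ + σ²/2) = exp(4.005 + 0.1543) = 64 years.

E[T] ≈ 64 years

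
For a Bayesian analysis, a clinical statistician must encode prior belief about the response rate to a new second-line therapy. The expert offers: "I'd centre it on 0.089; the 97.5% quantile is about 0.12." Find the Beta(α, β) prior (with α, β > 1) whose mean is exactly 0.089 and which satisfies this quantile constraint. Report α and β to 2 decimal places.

α ≈ 32.93, β ≈ 337.12

With mean 0.089 fixed, write α = 0.089s, β = 0.911s where s = α+β.
Need P(θ < 0.12) = 0.975 under Beta(0.089s, 0.911s). Normal approximation: (q−m)/√(m(1−m)/s) ≈ z_{0.975} = 1.96, so s ≈ 0.089·0.911·(1.96)²/(0.12−0.089)² = 324.1.
At s = 324.1: P(θ<0.12) ≈ 0.967. Adjusting to match 0.975 gives s ≈ 370.05.
So α = 0.089·370.05 ≈ 32.93, β = 0.911·370.05 ≈ 337.12.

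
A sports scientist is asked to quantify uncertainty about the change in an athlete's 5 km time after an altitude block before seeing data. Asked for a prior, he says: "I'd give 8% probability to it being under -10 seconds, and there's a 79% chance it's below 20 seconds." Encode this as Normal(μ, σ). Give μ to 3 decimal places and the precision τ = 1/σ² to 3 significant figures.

μ = 9.060, τ = 0.00543

The p-quantile of Normal(μ,σ) is μ + z_p·σ, with z_{0.08} = -1.405 and z_{0.79} = 0.8064.
Eliminate σ: μ = (z₂·x₁ − z₁·x₂)/(z₂ − z₁) = (0.8064·-10 − (-1.405)·20)/2.211 = 9.060.
Then σ = (x₂ − x₁)/(z₂ − z₁) = (20 − -10)/2.211 = 13.565.
Precision τ = 1/σ² = 1/13.57² = 0.00543.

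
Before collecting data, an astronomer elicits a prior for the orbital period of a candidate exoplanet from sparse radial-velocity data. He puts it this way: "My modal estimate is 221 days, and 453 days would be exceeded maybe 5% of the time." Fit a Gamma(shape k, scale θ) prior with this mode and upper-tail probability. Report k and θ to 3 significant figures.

k ≈ 6.37, θ ≈ 41.1

Gamma(k,θ) with k>1 has mode (k−1)θ, so θ = 221/(k−1).
Need P(X < 453) = 0.95 with θ tied to k this way. Start at k = 2, θ = 221: P(X<453) ≈ 0.607.
Too low — raise k to concentrate. Iterating converges to k ≈ 6.37.
Then θ = 221/(6.37−1) ≈ 41.1.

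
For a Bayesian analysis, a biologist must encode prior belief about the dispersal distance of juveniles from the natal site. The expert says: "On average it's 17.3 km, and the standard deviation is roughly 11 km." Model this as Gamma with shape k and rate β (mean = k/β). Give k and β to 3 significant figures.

k ≈ 2.47, β ≈ 0.143

For Gamma(k, rate β): mean = k/β, variance = k/β², so CV = 1/√k.
CV = SD/mean = 11/17.3 = 0.6358, hence k = 1/CV² = 2.47.
Then β = k/mean = 2.47/17.3 = 0.143.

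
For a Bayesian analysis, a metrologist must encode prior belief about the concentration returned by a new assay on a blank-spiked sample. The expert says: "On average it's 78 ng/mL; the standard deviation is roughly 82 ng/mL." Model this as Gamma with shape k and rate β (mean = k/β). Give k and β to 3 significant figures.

k ≈ 0.905, β ≈ 0.0116

For Gamma(k, rate β): mean = k/β, variance = k/β², so CV = 1/√k.
CV = SD/mean = 82/78 = 1.051, hence k = 1/CV² = 0.905.
Then β = k/mean = 0.905/78 = 0.0116.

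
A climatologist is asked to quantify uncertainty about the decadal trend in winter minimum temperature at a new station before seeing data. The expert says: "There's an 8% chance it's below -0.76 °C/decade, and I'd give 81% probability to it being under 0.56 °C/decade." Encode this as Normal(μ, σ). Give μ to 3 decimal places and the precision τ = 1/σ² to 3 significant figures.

μ = 0.052, τ = 2.99

The p-quantile of Normal(μ,σ) is μ + z_p·σ, with z_{0.08} = -1.405 and z_{0.81} = 0.8779.
Eliminate σ: μ = (z₂·x₁ − z₁·x₂)/(z₂ − z₁) = (0.8779·-0.76 − (-1.405)·0.56)/2.283 = 0.052.
Then σ = (x₂ − x₁)/(z₂ − z₁) = (0.56 − -0.76)/2.283 = 0.578.
Precision τ = 1/σ² = 1/0.5782² = 2.99.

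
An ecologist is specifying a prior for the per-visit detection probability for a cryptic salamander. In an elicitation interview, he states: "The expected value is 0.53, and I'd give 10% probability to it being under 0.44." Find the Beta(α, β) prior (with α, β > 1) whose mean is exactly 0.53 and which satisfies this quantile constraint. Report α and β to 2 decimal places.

With mean 0.53 fixed, write α = 0.53s, β = 0.47s where s = α+β.
Need P(θ < 0.44) = 0.1 under Beta(0.53s, 0.47s). Normal approximation: (q−m)/√(m(1−m)/s) ≈ z_{0.1} = -1.28, so s ≈ 0.53·0.47·(-1.28)²/(0.44−0.53)² = 50.5.
At s = 50.5: P(θ<0.44) ≈ 0.100. Adjusting to match 0.1 gives s ≈ 50.47.
So α = 0.53·50.47 ≈ 26.75, β = 0.47·50.47 ≈ 23.72.

α ≈ 26.75, β ≈ 23.72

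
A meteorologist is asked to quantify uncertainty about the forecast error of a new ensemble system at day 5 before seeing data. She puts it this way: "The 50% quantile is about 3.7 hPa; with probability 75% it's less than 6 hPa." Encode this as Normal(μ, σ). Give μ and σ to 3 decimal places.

The p-quantile of Normal(μ,σ) is μ + z_p·σ, with z_{0.5} = 0 and z_{0.75} = 0.6745.
Eliminate σ: μ = (z₂·x₁ − z₁·x₂)/(z₂ − z₁) = (0.6745·3.7 − (0)·6)/0.6745 = 3.700.
Then σ = (x₂ − x₁)/(z₂ − z₁) = (6 − 3.7)/0.6745 = 3.410.

μ = 3.700, σ = 3.410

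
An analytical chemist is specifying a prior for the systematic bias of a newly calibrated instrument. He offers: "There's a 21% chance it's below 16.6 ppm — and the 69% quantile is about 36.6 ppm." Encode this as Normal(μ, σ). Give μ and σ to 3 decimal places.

μ = 28.985, σ = 15.358

For Normal(μ,σ), the p-quantile is μ + z_p·σ. Here z_{0.21} = -0.8064, z_{0.69} = 0.4959.
So 16.6 = μ − 0.8064σ and 36.6 = μ + 0.4959σ.
Subtracting: σ = (36.6 − 16.6)/(0.4959 − (-0.8064)) = 15.358.
Then μ = 16.6 − (-0.8064)·15.358 = 28.985.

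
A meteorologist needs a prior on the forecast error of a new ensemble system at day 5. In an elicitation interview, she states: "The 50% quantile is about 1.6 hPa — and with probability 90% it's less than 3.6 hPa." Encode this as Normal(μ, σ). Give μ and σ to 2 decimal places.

For Normal(μ,σ), the p-quantile is μ + z_p·σ. Here z_{0.5} = 0, z_{0.9} = 1.282.
So 1.6 = μ + 0σ and 3.6 = μ + 1.282σ.
Subtracting: σ = (3.6 − 1.6)/(1.282 − (0)) = 1.56.
Then μ = 1.6 − (0)·1.56 = 1.60.

μ = 1.60, σ = 1.56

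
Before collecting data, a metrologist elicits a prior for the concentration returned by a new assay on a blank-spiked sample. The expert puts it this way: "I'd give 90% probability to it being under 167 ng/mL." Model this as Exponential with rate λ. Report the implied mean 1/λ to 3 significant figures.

mean ≈ 72.5 ng/mL

P(T < 167.0) = 1 − e^(−λ·167.0) = 0.9, so λ = −ln(1−0.9)/167.0 = −ln(0.1)/167.0 = 0.0138.
Mean = 1/λ = 72.5 ng/mL.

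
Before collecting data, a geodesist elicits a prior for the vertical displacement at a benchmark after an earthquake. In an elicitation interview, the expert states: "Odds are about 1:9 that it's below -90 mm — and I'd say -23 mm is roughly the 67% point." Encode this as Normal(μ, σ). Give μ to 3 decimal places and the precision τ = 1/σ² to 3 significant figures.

μ = -40.122, τ = 0.00066

The p-quantile of Normal(μ,σ) is μ + z_p·σ, with z_{0.1} = -1.282 and z_{0.67} = 0.4399.
Eliminate σ: μ = (z₂·x₁ − z₁·x₂)/(z₂ − z₁) = (0.4399·-90 − (-1.282)·-23)/1.721 = -40.122.
Then σ = (x₂ − x₁)/(z₂ − z₁) = (-23 − -90)/1.721 = 38.920.
Precision τ = 1/σ² = 1/38.92² = 0.00066.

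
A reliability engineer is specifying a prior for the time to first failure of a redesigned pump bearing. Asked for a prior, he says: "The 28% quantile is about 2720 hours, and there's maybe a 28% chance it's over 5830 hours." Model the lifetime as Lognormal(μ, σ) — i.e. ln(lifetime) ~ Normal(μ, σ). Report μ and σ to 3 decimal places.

μ ≈ 8.290, σ ≈ 0.654

If T ~ Lognormal(μ,σ) then ln T ~ Normal(μ,σ), so the p-quantile of ln T is μ + z_p·σ.
ln(2720) = 7.908 and ln(5830) = 8.671; z_{0.28} = -0.5828, z_{0.72} = 0.5828.
σ = (8.671 − 7.908)/(0.5828 − (-0.5828)) = 0.654.
μ = 7.908 − (-0.5828)·0.654 = 8.290.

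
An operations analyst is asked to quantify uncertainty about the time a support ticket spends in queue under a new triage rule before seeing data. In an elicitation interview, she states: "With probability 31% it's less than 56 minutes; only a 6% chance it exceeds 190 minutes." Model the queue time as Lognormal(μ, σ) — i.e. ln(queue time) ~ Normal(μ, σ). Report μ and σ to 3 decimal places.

μ ≈ 4.321, σ ≈ 0.596

If T ~ Lognormal(μ,σ) then ln T ~ Normal(μ,σ), so the p-quantile of ln T is μ + z_p·σ.
ln(56) = 4.025 and ln(190) = 5.247; z_{0.31} = -0.4959, z_{0.94} = 1.555.
σ = (5.247 − 4.025)/(1.555 − (-0.4959)) = 0.596.
μ = 4.025 − (-0.4959)·0.596 = 4.321.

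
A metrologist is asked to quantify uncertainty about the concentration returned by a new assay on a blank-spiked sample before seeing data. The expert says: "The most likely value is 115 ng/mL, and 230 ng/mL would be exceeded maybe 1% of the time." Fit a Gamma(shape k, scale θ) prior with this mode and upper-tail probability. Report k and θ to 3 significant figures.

Gamma(k,θ) with k>1 has mode (k−1)θ, so θ = 115/(k−1).
Need P(X < 230) = 0.99 with θ tied to k this way. Start at k = 2, θ = 115: P(X<230) ≈ 0.594.
Too low — raise k to concentrate. Iterating converges to k ≈ 11.2.
Then θ = 115/(11.2−1) ≈ 11.2.

k ≈ 11.2, θ ≈ 11.2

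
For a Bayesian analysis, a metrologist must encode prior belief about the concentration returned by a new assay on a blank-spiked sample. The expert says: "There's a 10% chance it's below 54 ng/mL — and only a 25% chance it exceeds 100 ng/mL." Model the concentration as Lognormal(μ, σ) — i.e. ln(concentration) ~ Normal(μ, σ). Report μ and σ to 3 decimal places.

If T ~ Lognormal(μ,σ) then ln T ~ Normal(μ,σ), so the p-quantile of ln T is μ + z_p·σ.
ln(54) = 3.989 and ln(100) = 4.605; z_{0.1} = -1.282, z_{0.75} = 0.6745.
σ = (4.605 − 3.989)/(0.6745 − (-1.282)) = 0.315.
μ = 3.989 − (-1.282)·0.315 = 4.393.

μ ≈ 4.393, σ ≈ 0.315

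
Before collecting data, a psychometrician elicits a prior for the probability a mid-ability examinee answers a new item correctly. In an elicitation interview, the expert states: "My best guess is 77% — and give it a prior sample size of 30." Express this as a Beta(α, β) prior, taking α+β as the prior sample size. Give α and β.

α = 23.1, β = 6.9

Under the effective-sample-size interpretation, Beta(α, β) has prior mean α/(α+β) and prior sample size α+β.
So α+β = 30 and α/(α+β) = 0.77, giving α = 0.77·30 = 23.1 and β = 30 − 23.1 = 6.9.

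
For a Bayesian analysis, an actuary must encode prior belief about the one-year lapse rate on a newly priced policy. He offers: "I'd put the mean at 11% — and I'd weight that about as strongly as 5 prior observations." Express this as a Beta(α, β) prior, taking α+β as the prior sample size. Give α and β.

Under the effective-sample-size interpretation, Beta(α, β) has prior mean α/(α+β) and prior sample size α+β.
So α+β = 5 and α/(α+β) = 0.11, giving α = 0.11·5 = 0.55 and β = 5 − 0.55 = 4.45.

α = 0.55, β = 4.45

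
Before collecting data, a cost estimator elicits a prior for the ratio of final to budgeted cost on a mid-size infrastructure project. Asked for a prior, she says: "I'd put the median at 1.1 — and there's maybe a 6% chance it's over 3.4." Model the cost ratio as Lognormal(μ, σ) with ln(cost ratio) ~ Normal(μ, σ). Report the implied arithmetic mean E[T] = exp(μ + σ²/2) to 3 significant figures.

E[T] ≈ 1.43

If T ~ Lognormal(μ,σ) then ln T ~ Normal(μ,σ), so the p-quantile of ln T is μ + z_p·σ.
ln(1.1) = 0.09531 and ln(3.4) = 1.224; z_{0.5} = 0, z_{0.94} = 1.555.
σ = (1.224 − 0.09531)/(1.555 − (0)) = 0.726.
μ = 0.09531 − (0)·0.726 = 0.095.
E[T] = exp(μ + σ²/2) = exp(0.095 + 0.2634) = 1.43.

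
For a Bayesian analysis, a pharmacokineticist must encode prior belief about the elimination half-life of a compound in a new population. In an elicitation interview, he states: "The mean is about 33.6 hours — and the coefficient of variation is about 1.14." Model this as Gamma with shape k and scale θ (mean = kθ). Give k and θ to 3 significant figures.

For Gamma(k, scale θ): mean = kθ, variance = kθ², so CV = 1/√k.
CV = 1.14, hence k = 1/CV² = 0.769.
Then θ = mean/k = 33.6/0.769 = 43.7.

k ≈ 0.769, θ ≈ 43.7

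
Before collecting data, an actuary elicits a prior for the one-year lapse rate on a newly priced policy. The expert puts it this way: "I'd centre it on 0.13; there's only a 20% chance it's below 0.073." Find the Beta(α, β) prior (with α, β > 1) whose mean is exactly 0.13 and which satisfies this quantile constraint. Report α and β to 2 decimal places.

α ≈ 3.30, β ≈ 22.08

With mean 0.13 fixed, write α = 0.13s, β = 0.87s where s = α+β.
Need P(θ < 0.073) = 0.2 under Beta(0.13s, 0.87s). Normal approximation: (q−m)/√(m(1−m)/s) ≈ z_{0.2} = -0.842, so s ≈ 0.13·0.87·(-0.842)²/(0.073−0.13)² = 24.7.
At s = 24.7: P(θ<0.073) ≈ 0.205. Adjusting to match 0.2 gives s ≈ 25.38.
So α = 0.13·25.38 ≈ 3.30, β = 0.87·25.38 ≈ 22.08.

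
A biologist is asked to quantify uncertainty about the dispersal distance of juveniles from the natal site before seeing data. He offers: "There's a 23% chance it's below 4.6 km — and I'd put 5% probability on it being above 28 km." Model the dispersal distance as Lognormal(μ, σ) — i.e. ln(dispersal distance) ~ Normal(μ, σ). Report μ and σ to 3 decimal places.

μ ≈ 2.086, σ ≈ 0.758

If T ~ Lognormal(μ,σ) then ln T ~ Normal(μ,σ), so the p-quantile of ln T is μ + z_p·σ.
ln(4.6) = 1.526 and ln(28) = 3.332; z_{0.23} = -0.7388, z_{0.95} = 1.645.
σ = (3.332 − 1.526)/(1.645 − (-0.7388)) = 0.758.
μ = 1.526 − (-0.7388)·0.758 = 2.086.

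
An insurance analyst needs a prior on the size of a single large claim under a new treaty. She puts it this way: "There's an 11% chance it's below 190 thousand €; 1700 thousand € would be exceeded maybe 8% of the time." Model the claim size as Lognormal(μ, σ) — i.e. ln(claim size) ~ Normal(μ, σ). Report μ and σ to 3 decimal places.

If T ~ Lognormal(μ,σ) then ln T ~ Normal(μ,σ), so the p-quantile of ln T is μ + z_p·σ.
ln(190) = 5.247 and ln(1700) = 7.438; z_{0.11} = -1.227, z_{0.92} = 1.405.
σ = (7.438 − 5.247)/(1.405 − (-1.227)) = 0.833.
μ = 5.247 − (-1.227)·0.833 = 6.268.

μ ≈ 6.268, σ ≈ 0.833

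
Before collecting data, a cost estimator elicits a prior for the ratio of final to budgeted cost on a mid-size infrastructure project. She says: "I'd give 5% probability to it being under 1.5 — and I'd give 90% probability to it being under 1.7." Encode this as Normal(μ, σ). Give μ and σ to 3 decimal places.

μ = 1.612, σ = 0.068

The p-quantile of Normal(μ,σ) is μ + z_p·σ, with z_{0.05} = -1.645 and z_{0.9} = 1.282.
Eliminate σ: μ = (z₂·x₁ − z₁·x₂)/(z₂ − z₁) = (1.282·1.5 − (-1.645)·1.7)/2.926 = 1.612.
Then σ = (x₂ − x₁)/(z₂ − z₁) = (1.7 − 1.5)/2.926 = 0.068.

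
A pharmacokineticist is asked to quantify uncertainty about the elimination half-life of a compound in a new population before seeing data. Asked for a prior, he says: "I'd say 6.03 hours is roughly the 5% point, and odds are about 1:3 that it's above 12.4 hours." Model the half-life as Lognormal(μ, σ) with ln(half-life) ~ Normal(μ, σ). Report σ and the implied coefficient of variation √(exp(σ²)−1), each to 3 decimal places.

If T ~ Lognormal(μ,σ) then ln T ~ Normal(μ,σ), so the p-quantile of ln T is μ + z_p·σ.
ln(6.03) = 1.797 and ln(12.4) = 2.518; z_{0.05} = -1.645, z_{0.75} = 0.6745.
σ = (2.518 − 1.797)/(0.6745 − (-1.645)) = 0.311.
μ = 1.797 − (-1.645)·0.311 = 2.308.
CV = √(exp(σ²)−1) = √(exp(0.0966)−1) = 0.319.

σ ≈ 0.311, CV ≈ 0.319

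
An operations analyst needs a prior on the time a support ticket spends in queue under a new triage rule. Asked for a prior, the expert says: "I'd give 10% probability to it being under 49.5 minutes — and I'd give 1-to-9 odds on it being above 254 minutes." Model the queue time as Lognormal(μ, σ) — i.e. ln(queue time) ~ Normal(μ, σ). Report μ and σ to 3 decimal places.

μ ≈ 4.720, σ ≈ 0.638

If T ~ Lognormal(μ,σ) then ln T ~ Normal(μ,σ), so the p-quantile of ln T is μ + z_p·σ.
ln(49.5) = 3.902 and ln(254) = 5.537; z_{0.1} = -1.282, z_{0.9} = 1.282.
σ = (5.537 − 3.902)/(1.282 − (-1.282)) = 0.638.
μ = 3.902 − (-1.282)·0.638 = 4.720.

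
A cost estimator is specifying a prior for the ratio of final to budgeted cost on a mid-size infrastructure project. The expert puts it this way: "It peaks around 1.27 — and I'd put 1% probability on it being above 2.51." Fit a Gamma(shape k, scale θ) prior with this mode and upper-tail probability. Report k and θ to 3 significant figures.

Gamma(k,θ) with k>1 has mode (k−1)θ, so θ = 1.27/(k−1).
Need P(X < 2.51) = 0.99 with θ tied to k this way. Start at k = 2, θ = 1.27: P(X<2.51) ≈ 0.588.
Too low — raise k to concentrate. Iterating converges to k ≈ 11.6.
Then θ = 1.27/(11.6−1) ≈ 0.12.

k ≈ 11.6, θ ≈ 0.12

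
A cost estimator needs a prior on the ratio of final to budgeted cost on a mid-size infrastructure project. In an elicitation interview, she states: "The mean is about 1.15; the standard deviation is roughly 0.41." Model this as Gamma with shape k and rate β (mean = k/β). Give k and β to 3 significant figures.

For Gamma(k, rate β): mean = k/β, variance = k/β², so CV = 1/√k.
CV = SD/mean = 0.41/1.15 = 0.3565, hence k = 1/CV² = 7.87.
Then β = k/mean = 7.87/1.15 = 6.84.

k ≈ 7.87, β ≈ 6.84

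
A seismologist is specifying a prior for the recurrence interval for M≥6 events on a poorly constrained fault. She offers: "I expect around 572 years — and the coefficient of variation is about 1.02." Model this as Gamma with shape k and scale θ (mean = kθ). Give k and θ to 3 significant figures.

For Gamma(k, scale θ): mean = kθ, variance = kθ², so CV = 1/√k.
CV = 1.02, hence k = 1/CV² = 0.961.
Then θ = mean/k = 572/0.961 = 595.

k ≈ 0.961, θ ≈ 595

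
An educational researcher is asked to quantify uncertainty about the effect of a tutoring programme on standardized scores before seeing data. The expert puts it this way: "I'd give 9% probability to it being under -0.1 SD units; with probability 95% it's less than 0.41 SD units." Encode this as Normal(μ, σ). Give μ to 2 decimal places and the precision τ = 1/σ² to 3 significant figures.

μ = 0.13, τ = 34.3

The p-quantile of Normal(μ,σ) is μ + z_p·σ, with z_{0.09} = -1.341 and z_{0.95} = 1.645.
Eliminate σ: μ = (z₂·x₁ − z₁·x₂)/(z₂ − z₁) = (1.645·-0.1 − (-1.341)·0.41)/2.986 = 0.13.
Then σ = (x₂ − x₁)/(z₂ − z₁) = (0.41 − -0.1)/2.986 = 0.17.
Precision τ = 1/σ² = 1/0.1708² = 34.3.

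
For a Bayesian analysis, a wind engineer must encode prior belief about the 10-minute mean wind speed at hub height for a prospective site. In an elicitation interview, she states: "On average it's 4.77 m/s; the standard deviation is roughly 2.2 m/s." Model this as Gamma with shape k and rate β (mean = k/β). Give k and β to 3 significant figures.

For Gamma(k, rate β): mean = k/β, variance = k/β², so CV = 1/√k.
CV = SD/mean = 2.2/4.77 = 0.4612, hence k = 1/CV² = 4.7.
Then β = k/mean = 4.7/4.77 = 0.986.

k ≈ 4.7, β ≈ 0.986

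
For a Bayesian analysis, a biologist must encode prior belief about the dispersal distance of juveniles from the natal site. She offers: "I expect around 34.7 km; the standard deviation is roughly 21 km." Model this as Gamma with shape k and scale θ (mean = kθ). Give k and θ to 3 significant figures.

For Gamma(k, scale θ): mean = kθ, variance = kθ², so CV = 1/√k.
CV = SD/mean = 21/34.7 = 0.6052, hence k = 1/CV² = 2.73.
Then θ = mean/k = 34.7/2.73 = 12.7.

k ≈ 2.73, θ ≈ 12.7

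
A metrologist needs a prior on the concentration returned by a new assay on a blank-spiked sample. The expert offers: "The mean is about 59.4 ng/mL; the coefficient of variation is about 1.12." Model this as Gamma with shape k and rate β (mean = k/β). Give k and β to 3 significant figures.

k ≈ 0.797, β ≈ 0.0134

For Gamma(k, rate β): mean = k/β, variance = k/β², so CV = 1/√k.
CV = 1.12, hence k = 1/CV² = 0.797.
Then β = k/mean = 0.797/59.4 = 0.0134.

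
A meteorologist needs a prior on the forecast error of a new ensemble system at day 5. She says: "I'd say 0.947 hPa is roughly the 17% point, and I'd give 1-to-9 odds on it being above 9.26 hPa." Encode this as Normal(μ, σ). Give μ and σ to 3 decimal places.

μ = 4.495, σ = 3.718

The p-quantile of Normal(μ,σ) is μ + z_p·σ, with z_{0.17} = -0.9542 and z_{0.9} = 1.282.
Eliminate σ: μ = (z₂·x₁ − z₁·x₂)/(z₂ − z₁) = (1.282·0.947 − (-0.9542)·9.26)/2.236 = 4.495.
Then σ = (x₂ − x₁)/(z₂ − z₁) = (9.26 − 0.947)/2.236 = 3.718.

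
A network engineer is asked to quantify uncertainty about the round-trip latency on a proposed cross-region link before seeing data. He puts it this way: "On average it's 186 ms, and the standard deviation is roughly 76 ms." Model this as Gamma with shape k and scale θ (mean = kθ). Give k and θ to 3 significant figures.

k ≈ 5.99, θ ≈ 31.1

For Gamma(k, scale θ): mean = kθ, variance = kθ², so CV = 1/√k.
CV = SD/mean = 76/186 = 0.4086, hence k = 1/CV² = 5.99.
Then θ = mean/k = 186/5.99 = 31.1.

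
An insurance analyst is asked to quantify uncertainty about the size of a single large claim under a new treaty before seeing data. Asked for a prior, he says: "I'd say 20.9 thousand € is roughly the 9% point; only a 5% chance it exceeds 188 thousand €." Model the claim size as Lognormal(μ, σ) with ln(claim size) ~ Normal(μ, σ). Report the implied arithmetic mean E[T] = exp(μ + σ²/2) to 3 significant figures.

If T ~ Lognormal(μ,σ) then ln T ~ Normal(μ,σ), so the p-quantile of ln T is μ + z_p·σ.
ln(20.9) = 3.04 and ln(188) = 5.236; z_{0.09} = -1.341, z_{0.95} = 1.645.
σ = (5.236 − 3.04)/(1.645 − (-1.341)) = 0.736.
μ = 3.04 − (-1.341)·0.736 = 4.026.
E[T] = exp(μ + σ²/2) = exp(4.026 + 0.2707) = 73.5 thousand €.

E[T] ≈ 73.5 thousand €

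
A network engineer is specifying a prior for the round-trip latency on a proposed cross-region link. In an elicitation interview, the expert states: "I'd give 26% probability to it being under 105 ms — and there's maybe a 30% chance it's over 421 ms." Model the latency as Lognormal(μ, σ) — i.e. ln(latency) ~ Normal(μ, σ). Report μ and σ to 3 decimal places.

If T ~ Lognormal(μ,σ) then ln T ~ Normal(μ,σ), so the p-quantile of ln T is μ + z_p·σ.
ln(105) = 4.654 and ln(421) = 6.043; z_{0.26} = -0.6433, z_{0.7} = 0.5244.
σ = (6.043 − 4.654)/(0.5244 − (-0.6433)) = 1.189.
μ = 4.654 − (-0.6433)·1.189 = 5.419.

μ ≈ 5.419, σ ≈ 1.189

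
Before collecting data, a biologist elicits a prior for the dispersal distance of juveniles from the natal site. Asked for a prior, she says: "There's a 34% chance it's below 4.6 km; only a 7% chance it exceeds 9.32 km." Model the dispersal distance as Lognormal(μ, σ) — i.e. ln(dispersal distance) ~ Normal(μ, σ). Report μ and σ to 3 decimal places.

If T ~ Lognormal(μ,σ) then ln T ~ Normal(μ,σ), so the p-quantile of ln T is μ + z_p·σ.
ln(4.6) = 1.526 and ln(9.32) = 2.232; z_{0.34} = -0.4125, z_{0.93} = 1.476.
σ = (2.232 − 1.526)/(1.476 − (-0.4125)) = 0.374.
μ = 1.526 − (-0.4125)·0.374 = 1.680.

μ ≈ 1.680, σ ≈ 0.374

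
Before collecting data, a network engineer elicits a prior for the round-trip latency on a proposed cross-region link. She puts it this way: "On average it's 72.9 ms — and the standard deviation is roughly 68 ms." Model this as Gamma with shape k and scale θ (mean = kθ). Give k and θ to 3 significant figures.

k ≈ 1.15, θ ≈ 63.4

For Gamma(k, scale θ): mean = kθ, variance = kθ², so CV = 1/√k.
CV = SD/mean = 68/72.9 = 0.9328, hence k = 1/CV² = 1.15.
Then θ = mean/k = 72.9/1.15 = 63.4.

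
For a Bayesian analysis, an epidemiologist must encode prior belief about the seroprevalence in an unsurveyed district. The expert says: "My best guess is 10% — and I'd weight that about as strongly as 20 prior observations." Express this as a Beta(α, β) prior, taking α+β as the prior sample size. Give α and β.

α = 2, β = 18

Under the effective-sample-size interpretation, Beta(α, β) has prior mean α/(α+β) and prior sample size α+β.
So α+β = 20 and α/(α+β) = 0.1, giving α = 0.1·20 = 2 and β = 20 − 2 = 18.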